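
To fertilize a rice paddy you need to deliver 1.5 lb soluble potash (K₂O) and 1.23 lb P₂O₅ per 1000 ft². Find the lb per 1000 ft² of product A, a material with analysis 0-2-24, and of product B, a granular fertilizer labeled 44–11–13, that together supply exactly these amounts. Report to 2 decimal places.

0.21 lb product A, 11.14 lb product B

Per-1000 ft² balance (a = product A, b = product B):
K₂O: 0.24·a + 0.13·b = 1.5
P₂O₅: 0.02·a + 0.11·b = 1.23
From row1: a = (1.5 − 0.13·b) / 0.24.
Into row2: 0.02·(1.5 − 0.13·b)/0.24 + 0.11·b = 1.23 → b = 11.1429, a = 0.214286.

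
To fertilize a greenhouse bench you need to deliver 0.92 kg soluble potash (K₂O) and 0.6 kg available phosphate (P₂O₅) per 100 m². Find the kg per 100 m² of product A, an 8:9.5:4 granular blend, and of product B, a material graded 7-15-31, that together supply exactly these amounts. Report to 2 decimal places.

With a, b = kg per 100 m² of product A and product B:
K₂O: 0.04·a + 0.31·b = 0.92
P₂O₅: 0.095·a + 0.15·b = 0.6
Solving simultaneously: a = 2.04691, b = 2.70362.

2.05 kg product A, 2.70 kg product B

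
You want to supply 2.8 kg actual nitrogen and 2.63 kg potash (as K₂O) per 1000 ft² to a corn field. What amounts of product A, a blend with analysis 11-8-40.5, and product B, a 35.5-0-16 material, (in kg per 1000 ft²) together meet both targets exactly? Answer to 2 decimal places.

Let a = kg of product A, b = kg of product B (per 1000 ft²).
N: 0.11·a + 0.355·b = 2.8
K₂O: 0.405·a + 0.16·b = 2.63
Solving simultaneously: a = 3.84902, b = 6.69467.

3.85 kg product A, 6.69 kg product B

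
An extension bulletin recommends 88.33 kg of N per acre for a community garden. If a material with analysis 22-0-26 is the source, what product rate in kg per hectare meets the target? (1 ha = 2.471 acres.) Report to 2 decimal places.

992.11 kg of product per hectare

Product per acre = 88.33 / 22% = 401.5 kg.
Convert to per hectare: 401.5 × 2.471 = 992.106 kg.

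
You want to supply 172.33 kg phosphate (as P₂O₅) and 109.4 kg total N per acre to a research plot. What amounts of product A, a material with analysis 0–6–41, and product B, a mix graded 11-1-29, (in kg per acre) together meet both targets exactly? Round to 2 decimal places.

Let a = kg of product A, b = kg of product B (per acre).
P₂O₅: 0.06·a + 0.01·b = 172.33
N: 0·a + 0.11·b = 109.4
Solving simultaneously: a = 2706.409, b = 994.545.

2706.41 kg product A, 994.55 kg product B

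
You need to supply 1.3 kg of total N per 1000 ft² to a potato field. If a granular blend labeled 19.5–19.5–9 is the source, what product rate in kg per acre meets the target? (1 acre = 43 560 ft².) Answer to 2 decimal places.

290.40 kg of product per acre

Product per 1000 ft² = 1.3 / 19.5% = 6.66667 kg.
Convert to per acre: 6.66667 × 43.56 = 290.4 kg.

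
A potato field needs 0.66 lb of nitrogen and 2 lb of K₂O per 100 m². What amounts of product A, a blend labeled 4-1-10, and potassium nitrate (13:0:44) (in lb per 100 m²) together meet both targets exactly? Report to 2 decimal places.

Let a = lb of product A, b = lb of potassium nitrate (per 100 m²).
N: 0.04·a + 0.13·b = 0.66
K₂O: 0.1·a + 0.44·b = 2
Solving simultaneously: a = 6.6087, b = 3.04348.

6.61 lb product A, 3.04 lb potassium nitrate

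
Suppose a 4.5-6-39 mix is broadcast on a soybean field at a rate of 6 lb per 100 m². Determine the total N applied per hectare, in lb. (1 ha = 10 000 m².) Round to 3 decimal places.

27.000 lb N per hectare

nitrogen per 100 m² = 6 × 4.5% = 0.27 lb.
Convert to per hectare: 0.27 × 100 = 27 lb.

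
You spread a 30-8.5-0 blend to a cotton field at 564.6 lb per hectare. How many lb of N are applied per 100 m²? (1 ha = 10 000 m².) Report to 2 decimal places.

nitrogen per hectare = 564.6 × 30% = 169.38 lb.
Convert to per 100 m²: 169.38 × 0.01 = 1.6938 lb.

1.69 lb N per hundred sq m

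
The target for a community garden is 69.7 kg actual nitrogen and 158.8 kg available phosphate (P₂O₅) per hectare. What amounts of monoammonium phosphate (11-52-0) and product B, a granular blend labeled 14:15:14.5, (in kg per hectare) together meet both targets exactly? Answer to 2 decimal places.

209.18 kg monoammonium phosphate, 333.50 kg product B

With a, b = kg per hectare of monoammonium phosphate and product B:
N: 0.11·a + 0.14·b = 69.7
P₂O₅: 0.52·a + 0.15·b = 158.8
Eliminate b: (row1) − 0.14/0.15·(row2) → -0.375333·a = -78.5133, so a = 209.183.
Then b = (158.8 − 0.52·209.183) / 0.15 = 333.499.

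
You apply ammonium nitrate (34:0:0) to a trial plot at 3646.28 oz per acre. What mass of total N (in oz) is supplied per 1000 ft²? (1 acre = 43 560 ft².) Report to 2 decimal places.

28.46 oz N per thousand sq ft

nitrogen per acre = 3646.28 × 34% = 1239.74 oz.
Convert to per 1000 ft²: 1239.74 × 0.0229568 = 28.4604 oz.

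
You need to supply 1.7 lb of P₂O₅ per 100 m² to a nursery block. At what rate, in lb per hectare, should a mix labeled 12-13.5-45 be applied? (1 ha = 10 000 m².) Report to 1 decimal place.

1259.3 lb of product per hectare

Product per 100 m² = 1.7 / 13.5% = 12.5926 lb.
Convert to per hectare: 12.5926 × 100 = 1259.26 lb.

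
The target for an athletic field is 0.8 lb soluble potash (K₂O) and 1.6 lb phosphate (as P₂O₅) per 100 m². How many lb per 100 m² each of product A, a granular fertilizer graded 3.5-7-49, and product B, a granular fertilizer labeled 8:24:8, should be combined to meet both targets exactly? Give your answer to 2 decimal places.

0.57 lb product A, 6.50 lb product B

Let a = lb of product A, b = lb of product B (per 100 m²).
K₂O: 0.49·a + 0.08·b = 0.8
P₂O₅: 0.07·a + 0.24·b = 1.6
Solving simultaneously: a = 0.571429, b = 6.5.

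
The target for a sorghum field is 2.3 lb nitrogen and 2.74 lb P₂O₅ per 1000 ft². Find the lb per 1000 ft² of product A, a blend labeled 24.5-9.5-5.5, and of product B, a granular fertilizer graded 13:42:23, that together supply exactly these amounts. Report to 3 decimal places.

With a, b = lb per 1000 ft² of product A and product B:
N: 0.245·a + 0.13·b = 2.3
P₂O₅: 0.095·a + 0.42·b = 2.74
Solving simultaneously: a = 6.7344, b = 5.00055.

6.734 lb product A, 5.001 lb product B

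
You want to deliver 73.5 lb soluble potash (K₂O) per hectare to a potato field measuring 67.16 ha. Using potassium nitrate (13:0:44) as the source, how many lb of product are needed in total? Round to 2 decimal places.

Product per hectare = 73.5 / 44% = 167.045 lb.
Total product = 167.045 × 67.16 = 11218.773 lb.

11218.77 lb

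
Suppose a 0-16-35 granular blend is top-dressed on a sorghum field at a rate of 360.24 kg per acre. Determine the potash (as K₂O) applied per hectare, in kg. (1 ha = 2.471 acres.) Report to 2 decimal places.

K₂O per acre = 360.24 × 35% = 126.084 kg.
Convert to per hectare: 126.084 × 2.471 = 311.554 kg.

311.55 kg K₂O per hectare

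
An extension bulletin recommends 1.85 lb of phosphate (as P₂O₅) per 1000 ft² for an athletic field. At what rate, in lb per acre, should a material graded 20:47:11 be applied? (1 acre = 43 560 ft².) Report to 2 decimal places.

171.46 lb of product per acre

Product per 1000 ft² = 1.85 / 47% = 3.93617 lb.
Convert to per acre: 3.93617 × 43.56 = 171.4596 lb.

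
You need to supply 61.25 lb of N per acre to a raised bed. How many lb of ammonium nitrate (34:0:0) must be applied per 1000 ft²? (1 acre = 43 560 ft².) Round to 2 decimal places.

Product per acre = 61.25 / 34% = 180.147 lb.
Convert to per 1000 ft²: 180.147 × 0.0229568 = 4.13561 lb.

4.14 lb of product per thousand sq ft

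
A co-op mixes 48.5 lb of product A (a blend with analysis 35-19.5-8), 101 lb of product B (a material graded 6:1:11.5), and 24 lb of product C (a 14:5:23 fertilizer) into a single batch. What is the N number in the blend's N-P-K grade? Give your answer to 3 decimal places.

Total mass = 48.5 + 101 + 24 = 173.5 lb.
N mass = 35%×48.5 + 6%×101 + 14%×24 = 26.395 lb.
% N = 26.395 / 173.5 = 15.2133%.

15.213% N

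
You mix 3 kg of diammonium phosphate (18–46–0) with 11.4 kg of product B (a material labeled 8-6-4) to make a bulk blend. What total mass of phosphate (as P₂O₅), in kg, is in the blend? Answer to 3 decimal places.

P₂O₅ mass = 46%×3 + 6%×11.4 = 2.064 kg.

2.064 kg P₂O₅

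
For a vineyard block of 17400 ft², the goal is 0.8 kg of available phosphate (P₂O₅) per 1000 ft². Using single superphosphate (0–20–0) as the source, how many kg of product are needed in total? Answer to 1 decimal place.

69.6 kg

Product per 1000 ft² = 0.8 / 20% = 4 kg.
Total product = 4 × 17400 / 1000 = 69.6 kg.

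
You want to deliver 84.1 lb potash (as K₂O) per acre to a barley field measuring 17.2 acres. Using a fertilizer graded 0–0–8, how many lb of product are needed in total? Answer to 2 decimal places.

Product per acre = 84.1 / 8% = 1051.25 lb.
Total product = 1051.25 × 17.2 = 18081.5 lb.

18081.50 lb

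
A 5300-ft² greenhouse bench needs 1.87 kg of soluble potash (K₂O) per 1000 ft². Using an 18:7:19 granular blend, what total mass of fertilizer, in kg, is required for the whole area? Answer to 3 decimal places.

Product per 1000 ft² = 1.87 / 19% = 9.84211 kg.
Total product = 9.84211 × 5300 / 1000 = 52.1632 kg.

52.163 kg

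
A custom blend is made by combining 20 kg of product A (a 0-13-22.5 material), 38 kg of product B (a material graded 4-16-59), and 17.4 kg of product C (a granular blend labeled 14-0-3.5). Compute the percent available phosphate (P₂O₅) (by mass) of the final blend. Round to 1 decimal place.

Total mass = 20 + 38 + 17.4 = 75.4 kg.
P₂O₅ mass = 13%×20 + 16%×38 + 0%×17.4 = 8.68 kg.
% P₂O₅ = 8.68 / 75.4 = 11.5119%.

11.5% P₂O₅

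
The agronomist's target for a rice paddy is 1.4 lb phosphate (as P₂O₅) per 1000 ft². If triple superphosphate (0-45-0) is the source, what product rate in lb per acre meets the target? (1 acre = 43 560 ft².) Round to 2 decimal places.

135.52 lb of product per acre

Product per 1000 ft² = 1.4 / 45% = 3.11111 lb.
Convert to per acre: 3.11111 × 43.56 = 135.52 lb.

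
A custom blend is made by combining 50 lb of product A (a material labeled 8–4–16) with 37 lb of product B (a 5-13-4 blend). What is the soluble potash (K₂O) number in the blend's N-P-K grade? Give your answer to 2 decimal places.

Total mass = 50 + 37 = 87 lb.
K₂O mass = 16%×50 + 4%×37 = 9.48 lb.
% K₂O = 9.48 / 87 = 10.8966%.

10.90% K₂O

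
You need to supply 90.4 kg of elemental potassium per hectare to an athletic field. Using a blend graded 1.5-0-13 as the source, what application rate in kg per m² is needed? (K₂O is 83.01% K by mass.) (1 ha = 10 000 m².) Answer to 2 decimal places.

As K₂O: 90.4 / 0.8301 = 108.903 kg per hectare.
Product per hectare = 108.903 / 13% = 837.712 kg.
Convert to per m²: 837.712 × 0.0001 = 0.0837712 kg.

0.08 kg of product per sq m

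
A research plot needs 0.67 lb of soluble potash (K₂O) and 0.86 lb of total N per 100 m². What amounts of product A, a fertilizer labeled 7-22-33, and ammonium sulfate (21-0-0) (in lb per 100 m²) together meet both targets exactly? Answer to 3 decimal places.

2.030 lb product A, 3.418 lb ammonium sulfate

Per-100 m² balance (a = product A, b = ammonium sulfate):
K₂O: 0.33·a + 0·b = 0.67
N: 0.07·a + 0.21·b = 0.86
Solving simultaneously: a = 2.0303, b = 3.41847.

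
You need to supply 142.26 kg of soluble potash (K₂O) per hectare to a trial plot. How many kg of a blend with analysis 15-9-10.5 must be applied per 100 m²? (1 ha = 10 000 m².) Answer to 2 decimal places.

13.55 kg of product per hundred sq m

Product per hectare = 142.26 / 10.5% = 1354.86 kg.
Convert to per 100 m²: 1354.86 × 0.01 = 13.5486 kg.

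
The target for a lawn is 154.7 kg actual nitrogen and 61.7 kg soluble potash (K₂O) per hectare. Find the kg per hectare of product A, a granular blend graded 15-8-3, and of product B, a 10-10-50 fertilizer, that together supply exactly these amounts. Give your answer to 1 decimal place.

988.6 kg product A, 64.1 kg product B

Per-hectare balance (a = product A, b = product B):
N: 0.15·a + 0.1·b = 154.7
K₂O: 0.03·a + 0.5·b = 61.7
Eliminate a: (row1) − 0.15/0.03·(row2) → -2.4·b = -153.8, so b = 64.0833.
Back-substitute: a = (154.7 − 0.1·64.0833) / 0.15 = 988.611.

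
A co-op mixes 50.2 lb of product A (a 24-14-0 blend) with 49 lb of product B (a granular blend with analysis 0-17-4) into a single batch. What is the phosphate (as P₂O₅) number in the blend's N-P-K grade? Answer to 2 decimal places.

15.48% P₂O₅

Total mass = 50.2 + 49 = 99.2 lb.
P₂O₅ mass = 14%×50.2 + 17%×49 = 15.358 lb.
% P₂O₅ = 15.358 / 99.2 = 15.4819%.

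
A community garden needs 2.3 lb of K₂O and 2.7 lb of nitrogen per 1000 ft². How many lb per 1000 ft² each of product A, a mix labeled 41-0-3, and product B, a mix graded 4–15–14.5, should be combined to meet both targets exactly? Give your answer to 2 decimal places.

5.14 lb product A, 14.80 lb product B

Per-1000 ft² balance (a = product A, b = product B):
K₂O: 0.03·a + 0.145·b = 2.3
N: 0.41·a + 0.04·b = 2.7
Eliminate a: (row1) − 0.03/0.41·(row2) → 0.142073·b = 2.10244, so b = 14.7983.
Back-substitute: a = (2.3 − 0.145·14.7983) / 0.03 = 5.14163.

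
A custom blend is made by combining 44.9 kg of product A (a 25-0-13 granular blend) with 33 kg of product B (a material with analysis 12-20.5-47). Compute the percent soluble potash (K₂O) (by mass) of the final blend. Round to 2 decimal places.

Total mass = 44.9 + 33 = 77.9 kg.
K₂O mass = 13%×44.9 + 47%×33 = 21.347 kg.
% K₂O = 21.347 / 77.9 = 27.4031%.

27.40% K₂O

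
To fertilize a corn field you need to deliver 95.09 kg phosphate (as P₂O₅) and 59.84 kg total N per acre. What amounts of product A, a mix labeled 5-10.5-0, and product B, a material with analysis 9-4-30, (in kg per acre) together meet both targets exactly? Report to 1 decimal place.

827.4 kg product A, 205.2 kg product B

Let a = kg of product A, b = kg of product B (per acre).
P₂O₅: 0.105·a + 0.04·b = 95.09
N: 0.05·a + 0.09·b = 59.84
Eliminate a: (row1) − 0.105/0.05·(row2) → -0.149·b = -30.574, so b = 205.195.
Back-substitute: a = (95.09 − 0.04·205.195) / 0.105 = 827.4497.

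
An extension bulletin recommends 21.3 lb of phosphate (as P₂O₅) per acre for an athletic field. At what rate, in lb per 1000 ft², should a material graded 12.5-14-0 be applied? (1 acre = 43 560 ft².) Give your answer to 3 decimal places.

3.493 lb of product per thousand sq ft

Product per acre = 21.3 / 14% = 152.143 lb.
Convert to per 1000 ft²: 152.143 × 0.0229568 = 3.49272 lb.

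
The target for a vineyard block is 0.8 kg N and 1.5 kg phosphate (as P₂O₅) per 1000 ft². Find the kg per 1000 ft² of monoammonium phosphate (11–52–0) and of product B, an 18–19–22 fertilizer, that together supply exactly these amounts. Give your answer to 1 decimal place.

1.6 kg monoammonium phosphate, 3.5 kg product B

With a, b = kg per 1000 ft² of monoammonium phosphate and product B:
N: 0.11·a + 0.18·b = 0.8
P₂O₅: 0.52·a + 0.19·b = 1.5
Solving simultaneously: a = 1.62311, b = 3.45254.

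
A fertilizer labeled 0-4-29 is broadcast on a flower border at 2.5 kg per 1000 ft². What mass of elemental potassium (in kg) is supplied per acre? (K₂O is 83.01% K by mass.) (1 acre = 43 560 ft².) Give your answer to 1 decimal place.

K₂O per 1000 ft² = 2.5 × 29% = 0.725 kg.
Elemental K = 0.725 × 0.8301 = 0.601822 kg per 1000 ft².
Convert to per acre: 0.601822 × 43.56 = 26.2154 kg.

26.2 kg K per acre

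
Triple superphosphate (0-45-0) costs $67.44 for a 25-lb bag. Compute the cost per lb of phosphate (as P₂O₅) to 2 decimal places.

$5.99 per lb P₂O₅

P₂O₅ in bag = 25 × 45% = 11.25 lb.
Cost per lb P₂O₅ = $67.44 / 11.25 = $5.9947.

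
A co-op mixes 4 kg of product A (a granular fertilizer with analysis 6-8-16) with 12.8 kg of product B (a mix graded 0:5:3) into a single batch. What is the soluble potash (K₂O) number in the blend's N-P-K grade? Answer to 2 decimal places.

Total mass = 4 + 12.8 = 16.8 kg.
K₂O mass = 16%×4 + 3%×12.8 = 1.024 kg.
% K₂O = 1.024 / 16.8 = 6.09524%.

6.10% K₂O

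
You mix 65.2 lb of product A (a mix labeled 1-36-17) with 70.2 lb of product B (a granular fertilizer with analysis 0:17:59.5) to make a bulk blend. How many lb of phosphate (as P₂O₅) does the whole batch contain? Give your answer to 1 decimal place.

35.4 lb P₂O₅

P₂O₅ mass = 36%×65.2 + 17%×70.2 = 35.406 lb.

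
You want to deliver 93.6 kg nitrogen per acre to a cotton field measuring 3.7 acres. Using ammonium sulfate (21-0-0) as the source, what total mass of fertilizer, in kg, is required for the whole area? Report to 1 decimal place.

1649.1 kg

Product per acre = 93.6 / 21% = 445.714 kg.
Total product = 445.714 × 3.7 = 1649.14 kg.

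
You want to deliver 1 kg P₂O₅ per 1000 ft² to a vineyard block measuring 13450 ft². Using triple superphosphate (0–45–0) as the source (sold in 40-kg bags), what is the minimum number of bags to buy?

Product per 1000 ft² = 1 / 45% = 2.22222 kg.
Total product = 2.22222 × 13450 / 1000 = 29.8889 kg.
Bags = ⌈29.8889 / 40⌉ = 1.

1 bags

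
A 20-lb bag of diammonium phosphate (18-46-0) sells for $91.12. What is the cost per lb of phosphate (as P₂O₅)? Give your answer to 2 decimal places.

$9.90 per lb P₂O₅

P₂O₅ in bag = 20 × 46% = 9.2 lb.
Cost per lb P₂O₅ = $91.12 / 9.2 = $9.9043.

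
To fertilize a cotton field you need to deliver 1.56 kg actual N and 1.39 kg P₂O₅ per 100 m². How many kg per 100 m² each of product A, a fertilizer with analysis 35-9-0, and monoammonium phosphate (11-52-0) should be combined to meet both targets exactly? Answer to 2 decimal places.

3.83 kg product A, 2.01 kg monoammonium phosphate

Per-100 m² balance (a = product A, b = monoammonium phosphate):
N: 0.35·a + 0.11·b = 1.56
P₂O₅: 0.09·a + 0.52·b = 1.39
From row1: a = (1.56 − 0.11·b) / 0.35.
Into row2: 0.09·(1.56 − 0.11·b)/0.35 + 0.52·b = 1.39 → b = 2.01104, a = 3.8251.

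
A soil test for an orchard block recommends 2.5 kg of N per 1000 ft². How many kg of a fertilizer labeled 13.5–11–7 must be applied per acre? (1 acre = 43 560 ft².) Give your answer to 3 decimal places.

Product per 1000 ft² = 2.5 / 13.5% = 18.5185 kg.
Convert to per acre: 18.5185 × 43.56 = 806.6667 kg.

806.667 kg of product per acre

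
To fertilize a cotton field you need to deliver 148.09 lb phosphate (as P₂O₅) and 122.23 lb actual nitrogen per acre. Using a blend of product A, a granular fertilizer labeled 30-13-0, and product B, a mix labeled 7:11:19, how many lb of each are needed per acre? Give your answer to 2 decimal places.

With a, b = lb per acre of product A and product B:
P₂O₅: 0.13·a + 0.11·b = 148.09
N: 0.3·a + 0.07·b = 122.23
Solving simultaneously: a = 128.828, b = 1194.021.

128.83 lb product A, 1194.02 lb product B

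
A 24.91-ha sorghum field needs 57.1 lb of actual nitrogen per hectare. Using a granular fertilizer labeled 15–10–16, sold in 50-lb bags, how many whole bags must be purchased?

Product per hectare = 57.1 / 15% = 380.667 lb.
Total product = 380.667 × 24.91 = 9482.41 lb.
Bags = ⌈9482.41 / 50⌉ = 190.

190 bags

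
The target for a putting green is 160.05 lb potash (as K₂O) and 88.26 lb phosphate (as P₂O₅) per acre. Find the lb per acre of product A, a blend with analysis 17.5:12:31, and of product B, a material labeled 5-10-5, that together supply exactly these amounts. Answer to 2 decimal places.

Let a = lb of product A, b = lb of product B (per acre).
K₂O: 0.31·a + 0.05·b = 160.05
P₂O₅: 0.12·a + 0.1·b = 88.26
Eliminate a: (row1) − 0.31/0.12·(row2) → -0.208333·b = -67.955, so b = 326.184.
Back-substitute: a = (160.05 − 0.05·326.184) / 0.31 = 463.68.

463.68 lb product A, 326.18 lb product B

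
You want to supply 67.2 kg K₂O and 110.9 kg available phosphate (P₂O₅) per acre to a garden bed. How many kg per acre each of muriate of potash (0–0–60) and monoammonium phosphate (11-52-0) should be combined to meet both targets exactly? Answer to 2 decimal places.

Let a = kg of muriate of potash, b = kg of monoammonium phosphate (per acre).
K₂O: 0.6·a + 0·b = 67.2
P₂O₅: 0·a + 0.52·b = 110.9
Solving simultaneously: a = 112, b = 213.269.

112.00 kg muriate of potash, 213.27 kg monoammonium phosphate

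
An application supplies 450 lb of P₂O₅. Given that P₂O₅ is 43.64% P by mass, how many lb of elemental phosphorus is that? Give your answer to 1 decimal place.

P = 450 × 0.4364 = 196.38 lb.

196.4 lb P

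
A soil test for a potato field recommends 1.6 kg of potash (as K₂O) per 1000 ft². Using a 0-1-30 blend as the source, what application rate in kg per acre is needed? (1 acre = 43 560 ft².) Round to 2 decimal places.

Product per 1000 ft² = 1.6 / 30% = 5.33333 kg.
Convert to per acre: 5.33333 × 43.56 = 232.32 kg.

232.32 kg of product per acre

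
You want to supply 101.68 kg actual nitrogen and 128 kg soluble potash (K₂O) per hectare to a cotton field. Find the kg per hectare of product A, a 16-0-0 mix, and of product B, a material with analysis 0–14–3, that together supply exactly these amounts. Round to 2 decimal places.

With a, b = kg per hectare of product A and product B:
N: 0.16·a + 0·b = 101.68
K₂O: 0·a + 0.03·b = 128
Solving simultaneously: a = 635.5, b = 4266.667.

635.50 kg product A, 4266.67 kg product B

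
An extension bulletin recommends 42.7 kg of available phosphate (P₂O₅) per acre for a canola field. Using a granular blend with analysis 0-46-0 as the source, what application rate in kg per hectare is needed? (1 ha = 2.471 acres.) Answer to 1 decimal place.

Product per acre = 42.7 / 46% = 92.8261 kg.
Convert to per hectare: 92.8261 × 2.471 = 229.373 kg.

229.4 kg of product per hectare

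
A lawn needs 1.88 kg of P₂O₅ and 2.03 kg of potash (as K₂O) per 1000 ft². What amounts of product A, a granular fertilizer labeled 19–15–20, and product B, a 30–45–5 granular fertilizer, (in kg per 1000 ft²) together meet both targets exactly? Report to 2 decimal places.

9.93 kg product A, 0.87 kg product B

Per-1000 ft² balance (a = product A, b = product B):
P₂O₅: 0.15·a + 0.45·b = 1.88
K₂O: 0.2·a + 0.05·b = 2.03
From row1: a = (1.88 − 0.45·b) / 0.15.
Into row2: 0.2·(1.88 − 0.45·b)/0.15 + 0.05·b = 2.03 → b = 0.866667, a = 9.93333.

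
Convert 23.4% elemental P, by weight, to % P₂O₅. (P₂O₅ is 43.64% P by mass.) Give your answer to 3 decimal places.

53.621% P₂O₅

%P₂O₅ = 23.4 / 0.4364 = 53.6205%.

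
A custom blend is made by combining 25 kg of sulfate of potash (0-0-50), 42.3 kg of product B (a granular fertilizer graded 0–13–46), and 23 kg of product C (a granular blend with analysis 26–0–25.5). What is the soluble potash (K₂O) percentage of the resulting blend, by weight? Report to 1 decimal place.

41.9% K₂O

Total mass = 25 + 42.3 + 23 = 90.3 kg.
K₂O mass = 50%×25 + 46%×42.3 + 25.5%×23 = 37.823 kg.
% K₂O = 37.823 / 90.3 = 41.8859%.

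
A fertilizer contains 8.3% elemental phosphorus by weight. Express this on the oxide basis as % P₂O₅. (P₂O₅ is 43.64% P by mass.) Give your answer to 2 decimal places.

%P₂O₅ = 8.3 / 0.4364 = 19.0192%.

19.02% P₂O₅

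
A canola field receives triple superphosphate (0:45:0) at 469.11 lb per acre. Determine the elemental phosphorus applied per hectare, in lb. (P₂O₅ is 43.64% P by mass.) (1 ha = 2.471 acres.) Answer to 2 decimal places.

P₂O₅ per acre = 469.11 × 45% = 211.1 lb.
Elemental P = 211.1 × 0.4364 = 92.1238 lb per acre.
Convert to per hectare: 92.1238 × 2.471 = 227.638 lb.

227.64 lb P per hectare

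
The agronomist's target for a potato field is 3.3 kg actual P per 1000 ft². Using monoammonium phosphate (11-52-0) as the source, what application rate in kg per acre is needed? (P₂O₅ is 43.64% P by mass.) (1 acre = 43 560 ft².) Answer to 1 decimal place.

633.5 kg of product per acre

As P₂O₅: 3.3 / 0.4364 = 7.56187 kg per 1000 ft².
Product per 1000 ft² = 7.56187 / 52% = 14.5421 kg.
Convert to per acre: 14.5421 × 43.56 = 633.452 kg.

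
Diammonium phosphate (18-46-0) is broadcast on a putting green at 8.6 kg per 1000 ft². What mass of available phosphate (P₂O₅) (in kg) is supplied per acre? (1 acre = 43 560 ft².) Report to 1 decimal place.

P₂O₅ per 1000 ft² = 8.6 × 46% = 3.956 kg.
Convert to per acre: 3.956 × 43.56 = 172.323 kg.

172.3 kg P₂O₅ per acre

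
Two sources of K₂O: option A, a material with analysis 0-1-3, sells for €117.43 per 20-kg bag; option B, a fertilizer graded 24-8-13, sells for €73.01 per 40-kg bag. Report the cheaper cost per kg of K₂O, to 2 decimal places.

option A: K₂O per bag = 20 × 3% = 0.6 kg; cost = 117.43 / 0.6 = €195.7167/kg K₂O.
option B: K₂O per bag = 40 × 13% = 5.2 kg; cost = 73.01 / 5.2 = €14.0404/kg K₂O.
option B is cheaper.

€14.04 per kg K₂O (option B)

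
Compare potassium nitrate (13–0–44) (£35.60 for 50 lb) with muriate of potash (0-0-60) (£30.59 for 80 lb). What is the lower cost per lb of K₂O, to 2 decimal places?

potassium nitrate: K₂O per bag = 50 × 44% = 22 lb; cost = 35.60 / 22 = £1.6182/lb K₂O.
muriate of potash: K₂O per bag = 80 × 60% = 48 lb; cost = 30.59 / 48 = £0.6373/lb K₂O.
muriate of potash is cheaper.

£0.64 per lb K₂O (muriate of potash)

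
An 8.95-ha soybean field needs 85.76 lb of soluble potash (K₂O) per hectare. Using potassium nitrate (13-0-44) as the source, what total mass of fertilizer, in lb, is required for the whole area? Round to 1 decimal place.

1744.4 lb

Product per hectare = 85.76 / 44% = 194.909 lb.
Total product = 194.909 × 8.95 = 1744.44 lb.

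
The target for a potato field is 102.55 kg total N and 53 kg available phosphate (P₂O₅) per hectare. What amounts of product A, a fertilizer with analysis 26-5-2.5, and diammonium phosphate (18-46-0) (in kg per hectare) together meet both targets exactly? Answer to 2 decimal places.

With a, b = kg per hectare of product A and diammonium phosphate:
N: 0.26·a + 0.18·b = 102.55
P₂O₅: 0.05·a + 0.46·b = 53
Eliminate b: (row1) − 0.18/0.46·(row2) → 0.240435·a = 81.8109, so a = 340.262.
Then b = (53 − 0.05·340.262) / 0.46 = 78.2324.

340.26 kg product A, 78.23 kg diammonium phosphate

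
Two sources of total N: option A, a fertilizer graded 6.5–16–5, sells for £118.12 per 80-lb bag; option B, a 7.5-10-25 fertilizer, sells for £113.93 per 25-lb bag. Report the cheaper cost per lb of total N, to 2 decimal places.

option A: N per bag = 80 × 6.5% = 5.2 lb; cost = 118.12 / 5.2 = £22.7154/lb N.
option B: N per bag = 25 × 7.5% = 1.875 lb; cost = 113.93 / 1.875 = £60.7627/lb N.
option A is cheaper.

£22.72 per lb N (option A)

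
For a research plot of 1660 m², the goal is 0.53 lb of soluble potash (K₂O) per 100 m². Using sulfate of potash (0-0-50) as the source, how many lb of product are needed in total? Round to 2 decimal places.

Product per 100 m² = 0.53 / 50% = 1.06 lb.
Total product = 1.06 × 1660 / 100 = 17.596 lb.

17.60 lb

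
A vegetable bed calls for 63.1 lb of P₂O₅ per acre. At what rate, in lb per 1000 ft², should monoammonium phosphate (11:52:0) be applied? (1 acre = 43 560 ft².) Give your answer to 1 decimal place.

2.8 lb of product per thousand sq ft

Product per acre = 63.1 / 52% = 121.346 lb.
Convert to per 1000 ft²: 121.346 × 0.0229568 = 2.78572 lb.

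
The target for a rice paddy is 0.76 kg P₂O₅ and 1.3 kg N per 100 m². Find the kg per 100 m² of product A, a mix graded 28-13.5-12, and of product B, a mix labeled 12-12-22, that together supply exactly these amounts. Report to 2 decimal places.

Per-100 m² balance (a = product A, b = product B):
P₂O₅: 0.135·a + 0.12·b = 0.76
N: 0.28·a + 0.12·b = 1.3
Solving simultaneously: a = 3.72414, b = 2.14368.

3.72 kg product A, 2.14 kg product B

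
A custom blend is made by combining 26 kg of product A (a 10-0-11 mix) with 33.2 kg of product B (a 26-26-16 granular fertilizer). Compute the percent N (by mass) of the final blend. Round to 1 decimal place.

Total mass = 26 + 33.2 = 59.2 kg.
N mass = 10%×26 + 26%×33.2 = 11.232 kg.
% N = 11.232 / 59.2 = 18.973%.

19.0% N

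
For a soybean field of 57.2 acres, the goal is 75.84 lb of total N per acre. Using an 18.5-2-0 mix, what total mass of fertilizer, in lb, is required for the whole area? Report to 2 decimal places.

Product per acre = 75.84 / 18.5% = 409.946 lb.
Total product = 409.946 × 57.2 = 23448.908 lb.

23448.91 lb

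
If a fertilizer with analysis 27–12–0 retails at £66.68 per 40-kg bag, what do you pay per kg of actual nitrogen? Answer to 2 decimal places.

£6.17 per kg N

N in bag = 40 × 27% = 10.8 kg.
Cost per kg N = £66.68 / 10.8 = £6.1741.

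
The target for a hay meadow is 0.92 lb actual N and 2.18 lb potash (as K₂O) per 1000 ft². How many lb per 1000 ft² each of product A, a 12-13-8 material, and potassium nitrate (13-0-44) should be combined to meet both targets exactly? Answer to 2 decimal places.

With a, b = lb per 1000 ft² of product A and potassium nitrate:
N: 0.12·a + 0.13·b = 0.92
K₂O: 0.08·a + 0.44·b = 2.18
Eliminate a: (row1) − 0.12/0.08·(row2) → -0.53·b = -2.35, so b = 4.43396.
Back-substitute: a = (0.92 − 0.13·4.43396) / 0.12 = 2.86321.

2.86 lb product A, 4.43 lb potassium nitrate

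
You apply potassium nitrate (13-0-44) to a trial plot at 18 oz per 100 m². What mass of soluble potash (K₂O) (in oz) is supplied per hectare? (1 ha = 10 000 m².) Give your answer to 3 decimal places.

K₂O per 100 m² = 18 × 44% = 7.92 oz.
Convert to per hectare: 7.92 × 100 = 792 oz.

792.000 oz K₂O per hectare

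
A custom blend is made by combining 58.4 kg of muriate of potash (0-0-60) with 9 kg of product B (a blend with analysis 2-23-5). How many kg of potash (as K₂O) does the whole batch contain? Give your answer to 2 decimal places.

35.49 kg K₂O

K₂O mass = 60%×58.4 + 5%×9 = 35.49 kg.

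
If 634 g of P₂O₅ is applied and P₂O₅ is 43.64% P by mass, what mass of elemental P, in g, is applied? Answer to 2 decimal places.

276.68 g P

P = 634 × 0.4364 = 276.678 g.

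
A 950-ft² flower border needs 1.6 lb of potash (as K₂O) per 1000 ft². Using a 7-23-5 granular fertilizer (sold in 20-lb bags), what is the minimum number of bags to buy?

Product per 1000 ft² = 1.6 / 5% = 32 lb.
Total product = 32 × 950 / 1000 = 30.4 lb.
Bags = ⌈30.4 / 20⌉ = 2.

2 bags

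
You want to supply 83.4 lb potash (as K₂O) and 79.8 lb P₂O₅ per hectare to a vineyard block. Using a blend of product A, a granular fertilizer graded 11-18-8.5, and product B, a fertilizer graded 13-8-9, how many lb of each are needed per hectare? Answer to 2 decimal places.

54.26 lb product A, 875.43 lb product B

With a, b = lb per hectare of product A and product B:
K₂O: 0.085·a + 0.09·b = 83.4
P₂O₅: 0.18·a + 0.08·b = 79.8
Solving simultaneously: a = 54.2553, b = 875.426.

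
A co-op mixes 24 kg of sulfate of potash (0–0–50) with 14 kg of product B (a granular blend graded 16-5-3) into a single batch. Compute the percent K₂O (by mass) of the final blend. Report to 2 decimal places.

32.68% K₂O

Total mass = 24 + 14 = 38 kg.
K₂O mass = 50%×24 + 3%×14 = 12.42 kg.
% K₂O = 12.42 / 38 = 32.6842%.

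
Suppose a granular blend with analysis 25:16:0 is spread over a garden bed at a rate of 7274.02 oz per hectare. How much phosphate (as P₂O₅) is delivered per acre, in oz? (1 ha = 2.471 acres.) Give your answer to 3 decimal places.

P₂O₅ per hectare = 7274.02 × 16% = 1163.84 oz.
Convert to per acre: 1163.84 × 0.404694 = 471.0009 oz.

471.001 oz P₂O₅ per acre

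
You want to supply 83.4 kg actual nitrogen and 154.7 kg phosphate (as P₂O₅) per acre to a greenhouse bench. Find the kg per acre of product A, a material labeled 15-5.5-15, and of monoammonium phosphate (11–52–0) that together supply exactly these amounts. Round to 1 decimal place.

Let a = kg of product A, b = kg of monoammonium phosphate (per acre).
N: 0.15·a + 0.11·b = 83.4
P₂O₅: 0.055·a + 0.52·b = 154.7
Eliminate a: (row1) − 0.15/0.055·(row2) → -1.30818·b = -338.509, so b = 258.763.
Back-substitute: a = (83.4 − 0.11·258.763) / 0.15 = 366.24.

366.2 kg product A, 258.8 kg monoammonium phosphate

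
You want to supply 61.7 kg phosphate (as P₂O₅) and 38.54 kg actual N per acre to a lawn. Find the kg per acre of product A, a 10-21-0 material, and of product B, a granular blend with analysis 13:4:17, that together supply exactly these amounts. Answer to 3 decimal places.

278.086 kg product A, 82.549 kg product B

Let a = kg of product A, b = kg of product B (per acre).
P₂O₅: 0.21·a + 0.04·b = 61.7
N: 0.1·a + 0.13·b = 38.54
Solving simultaneously: a = 278.0858, b = 82.5494.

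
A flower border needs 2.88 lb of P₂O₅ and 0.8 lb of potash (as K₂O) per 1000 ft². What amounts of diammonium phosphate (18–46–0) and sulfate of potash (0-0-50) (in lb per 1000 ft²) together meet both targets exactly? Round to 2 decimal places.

With a, b = lb per 1000 ft² of diammonium phosphate and sulfate of potash:
P₂O₅: 0.46·a + 0·b = 2.88
K₂O: 0·a + 0.5·b = 0.8
Solving simultaneously: a = 6.26087, b = 1.6.

6.26 lb diammonium phosphate, 1.60 lb sulfate of potash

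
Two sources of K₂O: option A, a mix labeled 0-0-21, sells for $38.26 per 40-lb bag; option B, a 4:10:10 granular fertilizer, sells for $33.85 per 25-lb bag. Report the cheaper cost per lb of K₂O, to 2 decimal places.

option A: K₂O per bag = 40 × 21% = 8.4 lb; cost = 38.26 / 8.4 = $4.5548/lb K₂O.
option B: K₂O per bag = 25 × 10% = 2.5 lb; cost = 33.85 / 2.5 = $13.5400/lb K₂O.
option A is cheaper.

$4.55 per lb K₂O (option A)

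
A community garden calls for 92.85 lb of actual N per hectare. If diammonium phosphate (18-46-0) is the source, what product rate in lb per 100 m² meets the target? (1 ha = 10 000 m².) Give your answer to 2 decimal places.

5.16 lb of product per hundred sq m

Product per hectare = 92.85 / 18% = 515.833 lb.
Convert to per 100 m²: 515.833 × 0.01 = 5.15833 lb.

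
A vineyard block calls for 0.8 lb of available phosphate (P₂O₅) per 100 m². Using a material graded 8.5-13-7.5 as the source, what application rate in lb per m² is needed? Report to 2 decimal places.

Product per 100 m² = 0.8 / 13% = 6.15385 lb.
Convert to per m²: 6.15385 × 0.01 = 0.0615385 lb.

0.06 lb of product per sq m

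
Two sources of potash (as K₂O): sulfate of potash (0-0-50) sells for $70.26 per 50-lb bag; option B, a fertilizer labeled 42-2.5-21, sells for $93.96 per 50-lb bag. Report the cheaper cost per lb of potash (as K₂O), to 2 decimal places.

sulfate of potash: K₂O per bag = 50 × 50% = 25 lb; cost = 70.26 / 25 = $2.8104/lb K₂O.
option B: K₂O per bag = 50 × 21% = 10.5 lb; cost = 93.96 / 10.5 = $8.9486/lb K₂O.
sulfate of potash is cheaper.

$2.81 per lb K₂O (sulfate of potash)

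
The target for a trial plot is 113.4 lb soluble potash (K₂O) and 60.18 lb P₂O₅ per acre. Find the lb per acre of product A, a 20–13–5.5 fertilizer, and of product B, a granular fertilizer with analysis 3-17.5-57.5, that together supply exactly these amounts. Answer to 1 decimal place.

With a, b = lb per acre of product A and product B:
K₂O: 0.055·a + 0.575·b = 113.4
P₂O₅: 0.13·a + 0.175·b = 60.18
Solving simultaneously: a = 226.618, b = 175.541.

226.6 lb product A, 175.5 lb product B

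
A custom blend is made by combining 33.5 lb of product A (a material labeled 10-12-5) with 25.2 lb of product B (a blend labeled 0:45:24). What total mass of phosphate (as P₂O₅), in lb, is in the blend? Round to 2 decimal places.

15.36 lb P₂O₅

P₂O₅ mass = 12%×33.5 + 45%×25.2 = 15.36 lb.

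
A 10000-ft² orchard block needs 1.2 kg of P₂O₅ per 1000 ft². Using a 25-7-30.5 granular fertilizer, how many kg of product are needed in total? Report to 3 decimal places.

171.429 kg

Product per 1000 ft² = 1.2 / 7% = 17.1429 kg.
Total product = 17.1429 × 10000 / 1000 = 171.4286 kg.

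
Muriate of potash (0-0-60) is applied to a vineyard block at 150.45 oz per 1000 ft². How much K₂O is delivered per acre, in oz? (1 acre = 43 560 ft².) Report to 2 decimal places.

3932.16 oz K₂O per acre

K₂O per 1000 ft² = 150.45 × 60% = 90.27 oz.
Convert to per acre: 90.27 × 43.56 = 3932.161 oz.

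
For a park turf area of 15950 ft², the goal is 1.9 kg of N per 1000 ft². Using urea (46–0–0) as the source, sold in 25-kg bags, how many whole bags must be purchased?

Product per 1000 ft² = 1.9 / 46% = 4.13043 kg.
Total product = 4.13043 × 15950 / 1000 = 65.8804 kg.
Bags = ⌈65.8804 / 25⌉ = 3.

3 bags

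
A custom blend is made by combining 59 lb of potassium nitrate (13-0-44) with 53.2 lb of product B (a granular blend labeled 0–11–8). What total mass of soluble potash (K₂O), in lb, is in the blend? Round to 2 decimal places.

30.22 lb K₂O

K₂O mass = 44%×59 + 8%×53.2 = 30.216 lb.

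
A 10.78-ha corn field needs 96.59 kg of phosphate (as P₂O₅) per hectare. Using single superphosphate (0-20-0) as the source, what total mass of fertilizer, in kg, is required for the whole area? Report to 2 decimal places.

5206.20 kg

Product per hectare = 96.59 / 20% = 482.95 kg.
Total product = 482.95 × 10.78 = 5206.201 kg.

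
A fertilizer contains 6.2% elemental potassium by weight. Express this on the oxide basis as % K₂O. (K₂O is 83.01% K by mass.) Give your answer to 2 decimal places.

%K₂O = 6.2 / 0.8301 = 7.46898%.

7.47% K₂O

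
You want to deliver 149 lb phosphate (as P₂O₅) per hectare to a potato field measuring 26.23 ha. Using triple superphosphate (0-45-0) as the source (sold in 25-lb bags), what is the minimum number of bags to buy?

348 bags

Product per hectare = 149 / 45% = 331.111 lb.
Total product = 331.111 × 26.23 = 8685.04 lb.
Bags = ⌈8685.04 / 25⌉ = 348.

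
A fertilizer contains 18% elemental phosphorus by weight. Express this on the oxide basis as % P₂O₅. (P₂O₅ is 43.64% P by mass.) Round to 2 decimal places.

%P₂O₅ = 18 / 0.4364 = 41.2466%.

41.25% P₂O₅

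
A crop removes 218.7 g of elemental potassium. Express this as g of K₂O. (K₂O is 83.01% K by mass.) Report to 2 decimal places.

263.46 g K₂O

K₂O = 218.7 / 0.8301 = 263.462 g.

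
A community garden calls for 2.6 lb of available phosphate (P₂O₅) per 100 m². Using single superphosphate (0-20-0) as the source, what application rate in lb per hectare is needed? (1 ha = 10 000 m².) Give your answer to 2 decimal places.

Product per 100 m² = 2.6 / 20% = 13 lb.
Convert to per hectare: 13 × 100 = 1300 lb.

1300.00 lb of product per hectare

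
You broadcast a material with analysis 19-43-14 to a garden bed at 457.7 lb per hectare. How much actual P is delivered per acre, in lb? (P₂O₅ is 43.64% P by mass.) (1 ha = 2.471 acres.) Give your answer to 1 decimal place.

P₂O₅ per hectare = 457.7 × 43% = 196.811 lb.
Elemental P = 196.811 × 0.4364 = 85.8883 lb per hectare.
Convert to per acre: 85.8883 × 0.404694 = 34.7585 lb.

34.8 lb P per acre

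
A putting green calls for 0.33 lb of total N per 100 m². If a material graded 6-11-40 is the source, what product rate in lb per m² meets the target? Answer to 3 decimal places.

0.055 lb of product per sq m

Product per 100 m² = 0.33 / 6% = 5.5 lb.
Convert to per m²: 5.5 × 0.01 = 0.055 lb.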